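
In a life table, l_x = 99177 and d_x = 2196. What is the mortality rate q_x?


q_x = d_x / l_x
= 2196 / 99177
= 0.0221


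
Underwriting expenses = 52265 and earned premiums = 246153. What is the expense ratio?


Expense ratio = expenses / premiums
= 52265 / 246153
= 0.2123


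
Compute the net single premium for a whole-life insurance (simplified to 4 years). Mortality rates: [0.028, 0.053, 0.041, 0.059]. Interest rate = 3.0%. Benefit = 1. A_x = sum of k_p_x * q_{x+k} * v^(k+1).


v = 0.970874
Year 0: k_p_x=1.0, q=0.028, term=0.027184
Year 1: k_p_x=0.972, q=0.053, term=0.048559
Year 2: k_p_x=0.920484, q=0.041, term=0.034537
Year 3: k_p_x=0.882744, q=0.059, term=0.046274
A_x = 0.1566


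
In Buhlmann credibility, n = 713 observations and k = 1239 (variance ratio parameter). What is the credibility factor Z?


Z = n / (n + k)
= 713 / (713 + 1239)
= 713 / 1952
= 0.3653


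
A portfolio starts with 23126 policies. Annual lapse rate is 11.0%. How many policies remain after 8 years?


remaining = initial * (1 - lapse)^years
= 23126 * (1 - 0.11)^8
= 23126 * 0.393659
= 9103.7553


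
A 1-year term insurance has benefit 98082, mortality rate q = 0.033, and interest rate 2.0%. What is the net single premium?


NSP = benefit * q * v
v = 1/(1+i) = 0.980392
NSP = 98082 * 0.033 * 0.980392
= 3173.2412


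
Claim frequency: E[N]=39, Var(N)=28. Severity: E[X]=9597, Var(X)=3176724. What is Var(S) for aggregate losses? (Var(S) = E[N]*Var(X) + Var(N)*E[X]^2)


Var(S) = E[N]*Var(X) + Var(N)*E[X]^2
= 39*3176724 + 28*9597^2
= 123892236 + 2578867452
= 2.7028e+09


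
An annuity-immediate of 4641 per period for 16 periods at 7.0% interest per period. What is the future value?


FV = PMT * ((1+i)^n - 1) / i
= 4641 * ((1.07)^16 - 1) / 0.07
= 4641 * (2.952164 - 1) / 0.07
= 129428.4565


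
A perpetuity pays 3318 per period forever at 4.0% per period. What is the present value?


PV = PMT / i
= 3318 / 0.04
= 82950.0


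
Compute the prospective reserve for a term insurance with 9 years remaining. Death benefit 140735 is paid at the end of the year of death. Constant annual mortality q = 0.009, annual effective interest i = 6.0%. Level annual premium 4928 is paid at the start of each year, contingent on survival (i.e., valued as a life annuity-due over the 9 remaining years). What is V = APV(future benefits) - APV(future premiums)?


v = 1/(1+i) = 0.943396
APV(future benefits) per unit = sum_{k=0}^{8} k_p_x * q * v^(k+1) = 0.059264
APV(future benefits) = 140735 * 0.059264 = 8340.478
Life annuity-due factor ä_{x:9} = sum_{k=0}^{8} k_p_x * v^k = 6.979948
APV(future premiums) = 4928 * 6.979948 = 34397.1831
V = 8340.478 - 34397.1831
= -26056.7051


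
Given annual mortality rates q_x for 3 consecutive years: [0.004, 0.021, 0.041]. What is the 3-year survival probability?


p_k = 1 - q_k for each year
Survival = product of (1 - q_k)
= 0.996 * 0.979 * 0.959
= 0.9351


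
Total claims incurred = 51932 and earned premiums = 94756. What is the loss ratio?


Loss ratio = claims / premiums
= 51932 / 94756
= 0.5481


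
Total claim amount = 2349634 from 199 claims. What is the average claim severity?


severity = total / number
= 2349634 / 199
= 11807.206


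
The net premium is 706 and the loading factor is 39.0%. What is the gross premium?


Gross = net * (1 + loading)
= 706 * (1 + 0.39)
= 706 * 1.39
= 981.34


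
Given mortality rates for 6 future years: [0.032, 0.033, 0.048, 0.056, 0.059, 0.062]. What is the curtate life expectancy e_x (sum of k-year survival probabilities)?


e_x = sum_{k=1}^{n} k_p_x
k_p_x values:
  1_p_x = 0.968
  2_p_x = 0.936056
  3_p_x = 0.891125
  4_p_x = 0.841222
  5_p_x = 0.79159
  6_p_x = 0.742512
e_x = 5.1705


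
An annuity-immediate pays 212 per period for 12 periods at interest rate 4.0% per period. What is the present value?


PV = PMT * (1 - (1+i)^(-n)) / i
= 212 * (1 - (1+0.04)^(-12)) / 0.04
= 212 * (1 - 0.624597) / 0.04
= 212 * 9.385074
= 1989.6356


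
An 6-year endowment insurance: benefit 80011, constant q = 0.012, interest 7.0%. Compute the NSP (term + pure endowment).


Term component = 4451.944
Pure endowment = 6_p_x * v^6 * benefit = 0.930126 * 0.666342 * 80011 = 49589.3824
NSP = 54041.3265


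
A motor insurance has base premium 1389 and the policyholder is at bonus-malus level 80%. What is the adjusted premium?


adjusted = base * BM_level / 100
= 1389 * 80 / 100
= 1389 * 0.8
= 1111.2


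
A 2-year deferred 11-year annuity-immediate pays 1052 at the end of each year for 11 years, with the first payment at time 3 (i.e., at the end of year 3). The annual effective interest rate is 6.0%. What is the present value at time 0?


PV at time 2 of the 11-year annuity-immediate:
a_n = 1052 * (1-(1+0.06)^(-11))/0.06 = 8296.9921
Discount back 2 years to time 0:
PV = 8296.9921 * (1+0.06)^(-2)
= 8296.9921 * 0.889996
= 7384.2934


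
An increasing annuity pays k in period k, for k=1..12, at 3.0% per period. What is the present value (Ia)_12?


(Ia)_n = sum_{k=1}^{n} k * v^k, v = 1/(1+i)
v = 0.970874
Sum computed term by term:
(Ia)_12 = 61.2022


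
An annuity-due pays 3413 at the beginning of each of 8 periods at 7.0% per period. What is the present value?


PV_due = PMT * (1-(1+i)^(-n))/i * (1+i)
PV_immediate = 20380.0418
PV_due = 20380.0418 * 1.07
= 21806.6447


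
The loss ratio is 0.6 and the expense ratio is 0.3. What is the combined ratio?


Combined ratio = loss ratio + expense ratio
= 0.6 + 0.3
= 0.9


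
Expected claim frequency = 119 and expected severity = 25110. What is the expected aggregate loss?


E[S] = E[N] * E[X]
= 119 * 25110
= 2.9881e+06


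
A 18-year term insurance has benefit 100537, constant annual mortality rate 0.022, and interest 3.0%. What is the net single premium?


NSP = benefit * sum_{k=0}^{n-1} k_p_x * q * v^(k+1)
With constant q=0.022, v=0.970874
Sum = 0.256564
NSP = 100537 * 0.256564
= 25794.1466


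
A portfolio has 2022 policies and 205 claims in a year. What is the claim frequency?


frequency = claims / policies
= 205 / 2022
= 0.1014


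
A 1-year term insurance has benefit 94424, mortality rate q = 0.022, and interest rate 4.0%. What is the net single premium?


NSP = benefit * q * v
v = 1/(1+i) = 0.961538
NSP = 94424 * 0.022 * 0.961538
= 1997.4308


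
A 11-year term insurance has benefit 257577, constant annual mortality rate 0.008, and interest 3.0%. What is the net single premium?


NSP = benefit * sum_{k=0}^{n-1} k_p_x * q * v^(k+1)
With constant q=0.008, v=0.970874
Sum = 0.071299
NSP = 257577 * 0.071299
= 18364.9113


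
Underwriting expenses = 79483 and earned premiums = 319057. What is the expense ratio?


Expense ratio = expenses / premiums
= 79483 / 319057
= 0.2491


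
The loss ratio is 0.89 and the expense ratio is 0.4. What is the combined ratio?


Combined ratio = loss ratio + expense ratio
= 0.89 + 0.4
= 1.29


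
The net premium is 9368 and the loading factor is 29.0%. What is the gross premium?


Gross = net * (1 + loading)
= 9368 * (1 + 0.29)
= 9368 * 1.29
= 12084.72


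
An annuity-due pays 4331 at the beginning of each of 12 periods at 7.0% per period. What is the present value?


PV_due = PMT * (1-(1+i)^(-n))/i * (1+i)
PV_immediate = 34399.7744
PV_due = 34399.7744 * 1.07
= 36807.7586


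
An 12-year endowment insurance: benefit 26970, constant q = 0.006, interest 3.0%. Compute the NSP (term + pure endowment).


Term component = 1561.949
Pure endowment = 12_p_x * v^12 * benefit = 0.930329 * 0.70138 * 26970 = 17598.3059
NSP = 19160.2549


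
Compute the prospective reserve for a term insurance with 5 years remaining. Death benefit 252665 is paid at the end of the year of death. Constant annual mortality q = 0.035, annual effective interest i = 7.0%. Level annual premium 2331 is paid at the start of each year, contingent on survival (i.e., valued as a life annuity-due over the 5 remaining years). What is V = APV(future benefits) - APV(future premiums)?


v = 1/(1+i) = 0.934579
APV(future benefits) per unit = sum_{k=0}^{4} k_p_x * q * v^(k+1) = 0.134451
APV(future benefits) = 252665 * 0.134451 = 33971.0368
Life annuity-due factor ä_{x:5} = sum_{k=0}^{4} k_p_x * v^k = 4.110356
APV(future premiums) = 2331 * 4.110356 = 9581.2401
V = 33971.0368 - 9581.2401
= 24389.7967


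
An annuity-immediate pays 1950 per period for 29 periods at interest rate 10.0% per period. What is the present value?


PV = PMT * (1 - (1+i)^(-n)) / i
= 1950 * (1 - (1+0.1)^(-29)) / 0.1
= 1950 * (1 - 0.063039) / 0.1
= 1950 * 9.369606
= 18270.7315


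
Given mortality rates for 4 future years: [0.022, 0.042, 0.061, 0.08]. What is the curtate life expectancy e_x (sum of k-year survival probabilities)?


e_x = sum_{k=1}^{n} k_p_x
k_p_x values:
  1_p_x = 0.978
  2_p_x = 0.936924
  3_p_x = 0.879772
  4_p_x = 0.80939
e_x = 3.6041


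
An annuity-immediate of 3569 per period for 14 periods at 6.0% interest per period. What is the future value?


FV = PMT * ((1+i)^n - 1) / i
= 3569 * ((1.06)^14 - 1) / 0.06
= 3569 * (2.260904 - 1) / 0.06
= 75002.7703


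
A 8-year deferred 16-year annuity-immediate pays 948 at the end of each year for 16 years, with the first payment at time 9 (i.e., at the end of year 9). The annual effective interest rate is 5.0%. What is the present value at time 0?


PV at time 8 of the 16-year annuity-immediate:
a_n = 948 * (1-(1+0.05)^(-16))/0.05 = 10274.2055
Discount back 8 years to time 0:
PV = 10274.2055 * (1+0.05)^(-8)
= 10274.2055 * 0.676839
= 6953.9867


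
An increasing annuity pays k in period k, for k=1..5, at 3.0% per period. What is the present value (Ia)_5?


(Ia)_n = sum_{k=1}^{n} k * v^k, v = 1/(1+i)
v = 0.970874
Sum computed term by term:
(Ia)_5 = 13.4685


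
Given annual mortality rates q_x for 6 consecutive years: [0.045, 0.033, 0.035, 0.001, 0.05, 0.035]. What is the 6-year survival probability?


p_k = 1 - q_k for each year
Survival = product of (1 - q_k)
= 0.955 * 0.967 * 0.965 * 0.999 * 0.95 * 0.965
= 0.8162


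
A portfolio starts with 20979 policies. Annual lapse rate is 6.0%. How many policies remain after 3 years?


remaining = initial * (1 - lapse)^years
= 20979 * (1 - 0.06)^3
= 20979 * 0.830584
= 17424.8217


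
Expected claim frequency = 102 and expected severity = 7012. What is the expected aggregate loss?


E[S] = E[N] * E[X]
= 102 * 7012
= 715224


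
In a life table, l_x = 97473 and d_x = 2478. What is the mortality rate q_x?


q_x = d_x / l_x
= 2478 / 97473
= 0.0254


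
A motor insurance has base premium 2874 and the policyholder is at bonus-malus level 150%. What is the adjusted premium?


adjusted = base * BM_level / 100
= 2874 * 150 / 100
= 2874 * 1.5
= 4311.0


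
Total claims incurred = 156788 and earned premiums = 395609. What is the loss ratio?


Loss ratio = claims / premiums
= 156788 / 395609
= 0.3963


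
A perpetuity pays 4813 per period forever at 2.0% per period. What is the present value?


PV = PMT / i
= 4813 / 0.02
= 240650.0


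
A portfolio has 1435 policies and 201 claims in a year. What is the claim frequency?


frequency = claims / policies
= 201 / 1435
= 0.1401


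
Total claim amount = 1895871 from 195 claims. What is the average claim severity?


severity = total / number
= 1895871 / 195
= 9722.4154


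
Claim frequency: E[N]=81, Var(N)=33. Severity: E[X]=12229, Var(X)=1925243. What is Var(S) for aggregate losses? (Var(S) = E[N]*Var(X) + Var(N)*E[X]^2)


Var(S) = E[N]*Var(X) + Var(N)*E[X]^2
= 81*1925243 + 33*12229^2
= 155944683 + 4935098553
= 5.0910e+09


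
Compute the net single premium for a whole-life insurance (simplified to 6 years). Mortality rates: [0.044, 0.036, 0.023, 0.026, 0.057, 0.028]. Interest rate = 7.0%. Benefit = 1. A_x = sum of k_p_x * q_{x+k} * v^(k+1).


v = 0.934579
Year 0: k_p_x=1.0, q=0.044, term=0.041121
Year 1: k_p_x=0.956, q=0.036, term=0.03006
Year 2: k_p_x=0.921584, q=0.023, term=0.017303
Year 3: k_p_x=0.900388, q=0.026, term=0.017859
Year 4: k_p_x=0.876977, q=0.057, term=0.035641
Year 5: k_p_x=0.82699, q=0.028, term=0.01543
A_x = 0.1574


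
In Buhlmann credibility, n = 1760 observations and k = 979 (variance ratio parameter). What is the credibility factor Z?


Z = n / (n + k)
= 1760 / (1760 + 979)
= 1760 / 2739
= 0.6426


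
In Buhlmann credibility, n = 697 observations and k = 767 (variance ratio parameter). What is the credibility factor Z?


Z = n / (n + k)
= 697 / (697 + 767)
= 697 / 1464
= 0.4761


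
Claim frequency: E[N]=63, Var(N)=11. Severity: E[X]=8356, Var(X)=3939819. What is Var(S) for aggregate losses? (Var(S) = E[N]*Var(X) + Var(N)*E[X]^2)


Var(S) = E[N]*Var(X) + Var(N)*E[X]^2
= 63*3939819 + 11*8356^2
= 248208597 + 768050096
= 1.0163e+09


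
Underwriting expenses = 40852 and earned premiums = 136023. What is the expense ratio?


Expense ratio = expenses / premiums
= 40852 / 136023
= 0.3003


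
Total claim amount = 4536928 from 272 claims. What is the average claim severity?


severity = total / number
= 4536928 / 272
= 16679.8824


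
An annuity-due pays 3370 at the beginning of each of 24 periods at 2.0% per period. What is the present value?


PV_due = PMT * (1-(1+i)^(-n))/i * (1+i)
PV_immediate = 63739.9293
PV_due = 63739.9293 * 1.02
= 65014.7279


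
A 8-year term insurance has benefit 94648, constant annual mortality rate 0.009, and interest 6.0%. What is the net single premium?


NSP = benefit * sum_{k=0}^{n-1} k_p_x * q * v^(k+1)
With constant q=0.009, v=0.943396
Sum = 0.054308
NSP = 94648 * 0.054308
= 5140.1725


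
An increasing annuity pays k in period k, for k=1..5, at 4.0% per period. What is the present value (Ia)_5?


(Ia)_n = sum_{k=1}^{n} k * v^k, v = 1/(1+i)
v = 0.961538
Sum computed term by term:
(Ia)_5 = 13.0065


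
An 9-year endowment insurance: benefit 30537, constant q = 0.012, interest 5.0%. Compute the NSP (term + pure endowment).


Term component = 2492.7595
Pure endowment = 9_p_x * v^9 * benefit = 0.897041 * 0.644609 * 30537 = 17657.7425
NSP = 20150.502


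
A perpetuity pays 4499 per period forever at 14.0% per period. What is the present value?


PV = PMT / i
= 4499 / 0.14
= 32135.7143


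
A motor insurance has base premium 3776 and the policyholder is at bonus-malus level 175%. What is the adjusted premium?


adjusted = base * BM_level / 100
= 3776 * 175 / 100
= 3776 * 1.75
= 6608.0


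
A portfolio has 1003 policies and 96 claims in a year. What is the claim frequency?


frequency = claims / policies
= 96 / 1003
= 0.0957


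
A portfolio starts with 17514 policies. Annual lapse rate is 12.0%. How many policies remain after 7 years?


remaining = initial * (1 - lapse)^years
= 17514 * (1 - 0.12)^7
= 17514 * 0.408676
= 7157.5444


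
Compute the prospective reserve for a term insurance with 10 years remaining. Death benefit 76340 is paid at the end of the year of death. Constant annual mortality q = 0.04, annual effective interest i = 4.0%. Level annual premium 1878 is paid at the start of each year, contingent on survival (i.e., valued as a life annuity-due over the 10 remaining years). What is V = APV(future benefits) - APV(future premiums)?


v = 1/(1+i) = 0.961538
APV(future benefits) per unit = sum_{k=0}^{9} k_p_x * q * v^(k+1) = 0.275431
APV(future benefits) = 76340 * 0.275431 = 21026.4366
Life annuity-due factor ä_{x:10} = sum_{k=0}^{9} k_p_x * v^k = 7.161218
APV(future premiums) = 1878 * 7.161218 = 13448.7667
V = 21026.4366 - 13448.7667
= 7577.67


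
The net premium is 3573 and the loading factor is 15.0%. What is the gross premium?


Gross = net * (1 + loading)
= 3573 * (1 + 0.15)
= 3573 * 1.15
= 4108.95


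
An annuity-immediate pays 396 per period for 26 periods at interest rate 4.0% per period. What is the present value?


PV = PMT * (1 - (1+i)^(-n)) / i
= 396 * (1 - (1+0.04)^(-26)) / 0.04
= 396 * (1 - 0.360689) / 0.04
= 396 * 15.982769
= 6329.1766


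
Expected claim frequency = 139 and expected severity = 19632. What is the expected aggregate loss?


E[S] = E[N] * E[X]
= 139 * 19632
= 2.7288e+06


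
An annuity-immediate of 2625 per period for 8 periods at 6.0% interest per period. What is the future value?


FV = PMT * ((1+i)^n - 1) / i
= 2625 * ((1.06)^8 - 1) / 0.06
= 2625 * (1.593848 - 1) / 0.06
= 25980.8533


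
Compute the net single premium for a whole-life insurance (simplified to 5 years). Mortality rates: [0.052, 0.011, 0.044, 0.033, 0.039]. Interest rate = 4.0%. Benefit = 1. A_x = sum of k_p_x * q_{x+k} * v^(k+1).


v = 0.961538
Year 0: k_p_x=1.0, q=0.052, term=0.05
Year 1: k_p_x=0.948, q=0.011, term=0.009641
Year 2: k_p_x=0.937572, q=0.044, term=0.036674
Year 3: k_p_x=0.896319, q=0.033, term=0.025284
Year 4: k_p_x=0.86674, q=0.039, term=0.027783
A_x = 0.1494


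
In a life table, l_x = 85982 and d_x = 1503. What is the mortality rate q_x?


q_x = d_x / l_x
= 1503 / 85982
= 0.0175


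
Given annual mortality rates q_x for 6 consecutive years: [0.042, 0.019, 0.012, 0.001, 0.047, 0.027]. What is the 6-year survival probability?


p_k = 1 - q_k for each year
Survival = product of (1 - q_k)
= 0.958 * 0.981 * 0.988 * 0.999 * 0.953 * 0.973
= 0.8601


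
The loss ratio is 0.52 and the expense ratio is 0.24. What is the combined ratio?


Combined ratio = loss ratio + expense ratio
= 0.52 + 0.24
= 0.76


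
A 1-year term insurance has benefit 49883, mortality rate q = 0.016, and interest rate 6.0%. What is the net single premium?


NSP = benefit * q * v
v = 1/(1+i) = 0.943396
NSP = 49883 * 0.016 * 0.943396
= 752.9509


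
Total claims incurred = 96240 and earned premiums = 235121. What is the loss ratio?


Loss ratio = claims / premiums
= 96240 / 235121
= 0.4093


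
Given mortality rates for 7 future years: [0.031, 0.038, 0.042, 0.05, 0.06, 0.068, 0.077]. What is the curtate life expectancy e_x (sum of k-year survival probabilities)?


e_x = sum_{k=1}^{n} k_p_x
k_p_x values:
  1_p_x = 0.969
  2_p_x = 0.932178
  3_p_x = 0.893027
  4_p_x = 0.848375
  5_p_x = 0.797473
  6_p_x = 0.743245
  7_p_x = 0.686015
e_x = 5.8693


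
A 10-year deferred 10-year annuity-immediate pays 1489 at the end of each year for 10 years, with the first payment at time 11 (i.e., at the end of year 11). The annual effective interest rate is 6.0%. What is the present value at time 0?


PV at time 10 of the 10-year annuity-immediate:
a_n = 1489 * (1-(1+0.06)^(-10))/0.06 = 10959.1696
Discount back 10 years to time 0:
PV = 10959.1696 * (1+0.06)^(-10)
= 10959.1696 * 0.558395
= 6119.5431


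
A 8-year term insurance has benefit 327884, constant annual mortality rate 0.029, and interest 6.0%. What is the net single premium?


NSP = benefit * sum_{k=0}^{n-1} k_p_x * q * v^(k+1)
With constant q=0.029, v=0.943396
Sum = 0.16429
NSP = 327884 * 0.16429
= 53867.9774


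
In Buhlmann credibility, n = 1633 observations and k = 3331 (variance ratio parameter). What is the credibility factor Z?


Z = n / (n + k)
= 1633 / (1633 + 3331)
= 1633 / 4964
= 0.329


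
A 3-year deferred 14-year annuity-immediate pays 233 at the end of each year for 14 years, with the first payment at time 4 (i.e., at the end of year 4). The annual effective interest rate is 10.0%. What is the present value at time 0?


PV at time 3 of the 14-year annuity-immediate:
a_n = 233 * (1-(1+0.1)^(-14))/0.1 = 1716.4382
Discount back 3 years to time 0:
PV = 1716.4382 * (1+0.1)^(-3)
= 1716.4382 * 0.751315
= 1289.5854


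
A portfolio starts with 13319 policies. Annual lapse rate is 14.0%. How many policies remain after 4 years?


remaining = initial * (1 - lapse)^years
= 13319 * (1 - 0.14)^4
= 13319 * 0.547008
= 7285.6017


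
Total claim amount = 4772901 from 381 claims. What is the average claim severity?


severity = total / number
= 4772901 / 381
= 12527.2992


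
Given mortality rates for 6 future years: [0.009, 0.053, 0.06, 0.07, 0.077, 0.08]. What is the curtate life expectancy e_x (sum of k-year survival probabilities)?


e_x = sum_{k=1}^{n} k_p_x
k_p_x values:
  1_p_x = 0.991
  2_p_x = 0.938477
  3_p_x = 0.882168
  4_p_x = 0.820417
  5_p_x = 0.757245
  6_p_x = 0.696665
e_x = 5.086


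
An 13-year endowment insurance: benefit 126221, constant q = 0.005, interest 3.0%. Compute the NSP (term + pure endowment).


Term component = 6527.5494
Pure endowment = 13_p_x * v^13 * benefit = 0.936915 * 0.680951 * 126221 = 80528.1543
NSP = 87055.7037


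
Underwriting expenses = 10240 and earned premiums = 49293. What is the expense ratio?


Expense ratio = expenses / premiums
= 10240 / 49293
= 0.2077


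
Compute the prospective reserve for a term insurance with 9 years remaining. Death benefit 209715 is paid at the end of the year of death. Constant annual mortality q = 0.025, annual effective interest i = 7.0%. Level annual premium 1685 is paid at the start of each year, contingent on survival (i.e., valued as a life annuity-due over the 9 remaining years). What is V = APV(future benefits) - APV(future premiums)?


v = 1/(1+i) = 0.934579
APV(future benefits) per unit = sum_{k=0}^{8} k_p_x * q * v^(k+1) = 0.149184
APV(future benefits) = 209715 * 0.149184 = 31286.202
Life annuity-due factor ä_{x:9} = sum_{k=0}^{8} k_p_x * v^k = 6.385091
APV(future premiums) = 1685 * 6.385091 = 10758.879
V = 31286.202 - 10758.879
= 20527.323


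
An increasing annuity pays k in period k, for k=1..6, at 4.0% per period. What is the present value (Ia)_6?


(Ia)_n = sum_{k=1}^{n} k * v^k, v = 1/(1+i)
v = 0.961538
Sum computed term by term:
(Ia)_6 = 17.7484


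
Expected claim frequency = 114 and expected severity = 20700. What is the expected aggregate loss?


E[S] = E[N] * E[X]
= 114 * 20700
= 2.3598e+06


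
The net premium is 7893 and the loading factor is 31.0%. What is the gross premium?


Gross = net * (1 + loading)
= 7893 * (1 + 0.31)
= 7893 * 1.31
= 10339.83


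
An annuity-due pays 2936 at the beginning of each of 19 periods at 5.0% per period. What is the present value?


PV_due = PMT * (1-(1+i)^(-n))/i * (1+i)
PV_immediate = 35482.502
PV_due = 35482.502 * 1.05
= 37256.6271


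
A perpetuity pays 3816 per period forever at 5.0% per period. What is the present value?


PV = PMT / i
= 3816 / 0.05
= 76320.0


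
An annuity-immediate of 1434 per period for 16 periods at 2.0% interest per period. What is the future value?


FV = PMT * ((1+i)^n - 1) / i
= 1434 * ((1.02)^16 - 1) / 0.02
= 1434 * (1.372786 - 1) / 0.02
= 26728.7351


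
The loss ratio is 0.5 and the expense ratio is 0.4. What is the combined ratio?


Combined ratio = loss ratio + expense ratio
= 0.5 + 0.4
= 0.9


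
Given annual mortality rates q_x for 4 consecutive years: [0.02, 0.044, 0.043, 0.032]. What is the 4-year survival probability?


p_k = 1 - q_k for each year
Survival = product of (1 - q_k)
= 0.98 * 0.956 * 0.957 * 0.968
= 0.8679


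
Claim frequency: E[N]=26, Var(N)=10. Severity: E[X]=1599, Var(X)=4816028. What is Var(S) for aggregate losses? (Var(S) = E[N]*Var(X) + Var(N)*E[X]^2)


Var(S) = E[N]*Var(X) + Var(N)*E[X]^2
= 26*4816028 + 10*1599^2
= 125216728 + 25568010
= 1.5078e+08


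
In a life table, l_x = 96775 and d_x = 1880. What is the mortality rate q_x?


q_x = d_x / l_x
= 1880 / 96775
= 0.0194


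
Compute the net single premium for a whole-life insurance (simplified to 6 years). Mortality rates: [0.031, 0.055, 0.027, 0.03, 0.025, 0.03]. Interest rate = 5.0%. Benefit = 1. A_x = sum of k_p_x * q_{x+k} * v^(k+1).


v = 0.952381
Year 0: k_p_x=1.0, q=0.031, term=0.029524
Year 1: k_p_x=0.969, q=0.055, term=0.04834
Year 2: k_p_x=0.915705, q=0.027, term=0.021358
Year 3: k_p_x=0.890981, q=0.03, term=0.02199
Year 4: k_p_x=0.864252, q=0.025, term=0.016929
Year 5: k_p_x=0.842645, q=0.03, term=0.018864
A_x = 0.157


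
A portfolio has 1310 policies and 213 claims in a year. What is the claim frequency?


frequency = claims / policies
= 213 / 1310
= 0.1626


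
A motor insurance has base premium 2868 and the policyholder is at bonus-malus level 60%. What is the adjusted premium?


adjusted = base * BM_level / 100
= 2868 * 60 / 100
= 2868 * 0.6
= 1720.8


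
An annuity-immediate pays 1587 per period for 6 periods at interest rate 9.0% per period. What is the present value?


PV = PMT * (1 - (1+i)^(-n)) / i
= 1587 * (1 - (1+0.09)^(-6)) / 0.09
= 1587 * (1 - 0.596267) / 0.09
= 1587 * 4.485919
= 7119.1528


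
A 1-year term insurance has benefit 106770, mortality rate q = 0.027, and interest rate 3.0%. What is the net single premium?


NSP = benefit * q * v
v = 1/(1+i) = 0.970874
NSP = 106770 * 0.027 * 0.970874
= 2798.8252


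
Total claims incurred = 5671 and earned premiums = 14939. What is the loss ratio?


Loss ratio = claims / premiums
= 5671 / 14939
= 0.3796


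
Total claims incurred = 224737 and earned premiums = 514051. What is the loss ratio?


Loss ratio = claims / premiums
= 224737 / 514051
= 0.4372


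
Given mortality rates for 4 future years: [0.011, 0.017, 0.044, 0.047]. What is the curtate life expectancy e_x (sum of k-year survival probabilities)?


e_x = sum_{k=1}^{n} k_p_x
k_p_x values:
  1_p_x = 0.989
  2_p_x = 0.972187
  3_p_x = 0.929411
  4_p_x = 0.885728
e_x = 3.7763


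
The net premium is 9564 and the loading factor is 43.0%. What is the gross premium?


Gross = net * (1 + loading)
= 9564 * (1 + 0.43)
= 9564 * 1.43
= 13676.52


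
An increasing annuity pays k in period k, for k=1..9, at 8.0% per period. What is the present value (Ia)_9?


(Ia)_n = sum_{k=1}^{n} k * v^k, v = 1/(1+i)
v = 0.925926
Sum computed term by term:
(Ia)_9 = 28.055


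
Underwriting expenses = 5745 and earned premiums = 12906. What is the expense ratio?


Expense ratio = expenses / premiums
= 5745 / 12906
= 0.4451


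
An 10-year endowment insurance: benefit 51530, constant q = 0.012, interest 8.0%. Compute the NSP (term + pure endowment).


Term component = 3962.0899
Pure endowment = 10_p_x * v^10 * benefit = 0.886277 * 0.463193 * 51530 = 21153.9773
NSP = 25116.0672


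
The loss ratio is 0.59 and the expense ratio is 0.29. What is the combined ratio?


Combined ratio = loss ratio + expense ratio
= 0.59 + 0.29
= 0.88


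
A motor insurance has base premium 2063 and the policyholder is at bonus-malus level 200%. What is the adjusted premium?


adjusted = base * BM_level / 100
= 2063 * 200 / 100
= 2063 * 2.0
= 4126.0


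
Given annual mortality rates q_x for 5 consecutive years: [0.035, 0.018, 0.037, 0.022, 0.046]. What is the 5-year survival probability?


p_k = 1 - q_k for each year
Survival = product of (1 - q_k)
= 0.965 * 0.982 * 0.963 * 0.978 * 0.954
= 0.8514


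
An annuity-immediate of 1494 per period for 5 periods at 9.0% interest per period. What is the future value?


FV = PMT * ((1+i)^n - 1) / i
= 1494 * ((1.09)^5 - 1) / 0.09
= 1494 * (1.538624 - 1) / 0.09
= 8941.1577


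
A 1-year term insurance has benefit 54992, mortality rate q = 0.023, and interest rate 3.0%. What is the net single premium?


NSP = benefit * q * v
v = 1/(1+i) = 0.970874
NSP = 54992 * 0.023 * 0.970874
= 1227.9767


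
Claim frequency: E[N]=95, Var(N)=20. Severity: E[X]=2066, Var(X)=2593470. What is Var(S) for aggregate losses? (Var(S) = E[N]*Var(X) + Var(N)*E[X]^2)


Var(S) = E[N]*Var(X) + Var(N)*E[X]^2
= 95*2593470 + 20*2066^2
= 246379650 + 85367120
= 3.3175e+08


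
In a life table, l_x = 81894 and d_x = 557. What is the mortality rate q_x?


q_x = d_x / l_x
= 557 / 81894
= 0.0068


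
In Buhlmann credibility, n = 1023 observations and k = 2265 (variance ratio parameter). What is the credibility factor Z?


Z = n / (n + k)
= 1023 / (1023 + 2265)
= 1023 / 3288
= 0.3111


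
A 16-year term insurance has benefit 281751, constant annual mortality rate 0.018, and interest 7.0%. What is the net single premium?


NSP = benefit * sum_{k=0}^{n-1} k_p_x * q * v^(k+1)
With constant q=0.018, v=0.934579
Sum = 0.152733
NSP = 281751 * 0.152733
= 43032.7082


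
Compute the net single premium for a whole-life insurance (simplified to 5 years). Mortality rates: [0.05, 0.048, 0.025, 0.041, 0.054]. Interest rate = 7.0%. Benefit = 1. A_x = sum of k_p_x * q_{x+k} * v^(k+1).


v = 0.934579
Year 0: k_p_x=1.0, q=0.05, term=0.046729
Year 1: k_p_x=0.95, q=0.048, term=0.039829
Year 2: k_p_x=0.9044, q=0.025, term=0.018456
Year 3: k_p_x=0.88179, q=0.041, term=0.027581
Year 4: k_p_x=0.845637, q=0.054, term=0.032558
A_x = 0.1652


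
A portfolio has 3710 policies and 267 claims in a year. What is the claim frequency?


frequency = claims / policies
= 267 / 3710
= 0.072


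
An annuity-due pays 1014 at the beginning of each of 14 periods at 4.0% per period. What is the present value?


PV_due = PMT * (1-(1+i)^(-n))/i * (1+i)
PV_immediate = 10711.0067
PV_due = 10711.0067 * 1.04
= 11139.4469


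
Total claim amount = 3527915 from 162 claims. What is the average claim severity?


severity = total / number
= 3527915 / 162
= 21777.2531


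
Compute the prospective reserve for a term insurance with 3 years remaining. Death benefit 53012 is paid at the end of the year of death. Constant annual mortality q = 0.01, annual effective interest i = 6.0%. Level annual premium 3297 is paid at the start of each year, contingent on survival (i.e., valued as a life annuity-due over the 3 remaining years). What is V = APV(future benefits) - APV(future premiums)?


v = 1/(1+i) = 0.943396
APV(future benefits) per unit = sum_{k=0}^{2} k_p_x * q * v^(k+1) = 0.026474
APV(future benefits) = 53012 * 0.026474 = 1403.4416
Life annuity-due factor ä_{x:3} = sum_{k=0}^{2} k_p_x * v^k = 2.806248
APV(future premiums) = 3297 * 2.806248 = 9252.1989
V = 1403.4416 - 9252.1989
= -7848.7573


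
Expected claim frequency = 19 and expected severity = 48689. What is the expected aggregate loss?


E[S] = E[N] * E[X]
= 19 * 48689
= 925091


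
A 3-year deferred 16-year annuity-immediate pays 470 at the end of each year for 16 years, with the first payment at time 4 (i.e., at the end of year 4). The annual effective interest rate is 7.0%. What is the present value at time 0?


PV at time 3 of the 16-year annuity-immediate:
a_n = 470 * (1-(1+0.07)^(-16))/0.07 = 4439.9248
Discount back 3 years to time 0:
PV = 4439.9248 * (1+0.07)^(-3)
= 4439.9248 * 0.816298
= 3624.3012


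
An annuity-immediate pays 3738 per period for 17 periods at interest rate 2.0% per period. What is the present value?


PV = PMT * (1 - (1+i)^(-n)) / i
= 3738 * (1 - (1+0.02)^(-17)) / 0.02
= 3738 * (1 - 0.714163) / 0.02
= 3738 * 14.291872
= 53423.0171


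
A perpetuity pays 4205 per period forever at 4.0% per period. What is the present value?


PV = PMT / i
= 4205 / 0.04
= 105125.0


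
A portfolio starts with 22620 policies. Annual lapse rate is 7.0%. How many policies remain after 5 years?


remaining = initial * (1 - lapse)^years
= 22620 * (1 - 0.07)^5
= 22620 * 0.695688
= 15736.4709


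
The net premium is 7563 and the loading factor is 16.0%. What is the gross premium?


Gross = net * (1 + loading)
= 7563 * (1 + 0.16)
= 7563 * 1.16
= 8773.08


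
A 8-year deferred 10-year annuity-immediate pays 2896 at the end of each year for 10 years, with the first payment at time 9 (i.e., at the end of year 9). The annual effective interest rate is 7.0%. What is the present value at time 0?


PV at time 8 of the 10-year annuity-immediate:
a_n = 2896 * (1-(1+0.07)^(-10))/0.07 = 20340.2921
Discount back 8 years to time 0:
PV = 20340.2921 * (1+0.07)^(-8)
= 20340.2921 * 0.582009
= 11838.2352


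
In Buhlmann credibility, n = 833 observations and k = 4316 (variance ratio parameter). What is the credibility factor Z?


Z = n / (n + k)
= 833 / (833 + 4316)
= 833 / 5149
= 0.1618


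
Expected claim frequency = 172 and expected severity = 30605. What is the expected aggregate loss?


E[S] = E[N] * E[X]
= 172 * 30605
= 5.2641e+06


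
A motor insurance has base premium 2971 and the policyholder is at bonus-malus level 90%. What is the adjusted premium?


adjusted = base * BM_level / 100
= 2971 * 90 / 100
= 2971 * 0.9
= 2673.9


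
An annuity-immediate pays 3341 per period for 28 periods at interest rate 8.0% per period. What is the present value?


PV = PMT * (1 - (1+i)^(-n)) / i
= 3341 * (1 - (1+0.08)^(-28)) / 0.08
= 3341 * (1 - 0.115914) / 0.08
= 3341 * 11.051078
= 36921.6532


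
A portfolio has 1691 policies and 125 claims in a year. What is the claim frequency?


frequency = claims / policies
= 125 / 1691
= 0.0739


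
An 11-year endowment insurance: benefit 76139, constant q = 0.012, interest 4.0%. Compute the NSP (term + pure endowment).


Term component = 7576.4146
Pure endowment = 11_p_x * v^11 * benefit = 0.875642 * 0.649581 * 76139 = 43307.8702
NSP = 50884.2848


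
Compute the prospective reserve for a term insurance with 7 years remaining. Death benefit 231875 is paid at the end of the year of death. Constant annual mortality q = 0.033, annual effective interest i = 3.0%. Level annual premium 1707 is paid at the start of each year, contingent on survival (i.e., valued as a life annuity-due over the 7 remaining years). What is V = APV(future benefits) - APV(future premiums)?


v = 1/(1+i) = 0.970874
APV(future benefits) per unit = sum_{k=0}^{6} k_p_x * q * v^(k+1) = 0.187067
APV(future benefits) = 231875 * 0.187067 = 43376.1294
Life annuity-due factor ä_{x:7} = sum_{k=0}^{6} k_p_x * v^k = 5.838754
APV(future premiums) = 1707 * 5.838754 = 9966.7525
V = 43376.1294 - 9966.7525
= 33409.3769


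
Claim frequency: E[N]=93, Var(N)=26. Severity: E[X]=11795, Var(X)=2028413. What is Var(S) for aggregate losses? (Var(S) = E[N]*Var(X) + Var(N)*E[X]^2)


Var(S) = E[N]*Var(X) + Var(N)*E[X]^2
= 93*2028413 + 26*11795^2
= 188642409 + 3617172650
= 3.8058e+09


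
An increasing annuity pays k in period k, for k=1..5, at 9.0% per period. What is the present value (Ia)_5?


(Ia)_n = sum_{k=1}^{n} k * v^k, v = 1/(1+i)
v = 0.917431
Sum computed term by term:
(Ia)_5 = 11.0007


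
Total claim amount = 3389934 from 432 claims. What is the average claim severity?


severity = total / number
= 3389934 / 432
= 7847.0694


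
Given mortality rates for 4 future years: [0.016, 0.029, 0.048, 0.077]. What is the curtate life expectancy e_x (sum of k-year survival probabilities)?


e_x = sum_{k=1}^{n} k_p_x
k_p_x values:
  1_p_x = 0.984
  2_p_x = 0.955464
  3_p_x = 0.909602
  4_p_x = 0.839562
e_x = 3.6886


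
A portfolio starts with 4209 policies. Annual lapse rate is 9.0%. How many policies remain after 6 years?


remaining = initial * (1 - lapse)^years
= 4209 * (1 - 0.09)^6
= 4209 * 0.567869
= 2390.1617


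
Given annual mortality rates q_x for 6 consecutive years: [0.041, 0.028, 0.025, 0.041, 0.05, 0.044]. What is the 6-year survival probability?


p_k = 1 - q_k for each year
Survival = product of (1 - q_k)
= 0.959 * 0.972 * 0.975 * 0.959 * 0.95 * 0.956
= 0.7916


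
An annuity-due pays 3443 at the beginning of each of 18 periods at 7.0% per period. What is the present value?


PV_due = PMT * (1-(1+i)^(-n))/i * (1+i)
PV_immediate = 34633.4362
PV_due = 34633.4362 * 1.07
= 37057.7768


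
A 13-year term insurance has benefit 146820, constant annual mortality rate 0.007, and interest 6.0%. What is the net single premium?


NSP = benefit * sum_{k=0}^{n-1} k_p_x * q * v^(k+1)
With constant q=0.007, v=0.943396
Sum = 0.059769
NSP = 146820 * 0.059769
= 8775.3445


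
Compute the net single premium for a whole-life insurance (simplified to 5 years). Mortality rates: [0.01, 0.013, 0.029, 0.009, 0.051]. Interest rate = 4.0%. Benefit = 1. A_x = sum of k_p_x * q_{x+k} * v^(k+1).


v = 0.961538
Year 0: k_p_x=1.0, q=0.01, term=0.009615
Year 1: k_p_x=0.99, q=0.013, term=0.011899
Year 2: k_p_x=0.97713, q=0.029, term=0.025191
Year 3: k_p_x=0.948793, q=0.009, term=0.007299
Year 4: k_p_x=0.940254, q=0.051, term=0.039414
A_x = 0.0934


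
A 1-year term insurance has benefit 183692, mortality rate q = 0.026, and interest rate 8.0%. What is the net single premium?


NSP = benefit * q * v
v = 1/(1+i) = 0.925926
NSP = 183692 * 0.026 * 0.925926
= 4422.2148


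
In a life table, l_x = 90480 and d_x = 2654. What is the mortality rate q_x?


q_x = d_x / l_x
= 2654 / 90480
= 0.0293


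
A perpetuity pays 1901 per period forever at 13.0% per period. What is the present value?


PV = PMT / i
= 1901 / 0.13
= 14623.0769


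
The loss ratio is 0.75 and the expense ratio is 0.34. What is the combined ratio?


Combined ratio = loss ratio + expense ratio
= 0.75 + 0.34
= 1.09


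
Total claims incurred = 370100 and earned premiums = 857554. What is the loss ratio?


Loss ratio = claims / premiums
= 370100 / 857554
= 0.4316


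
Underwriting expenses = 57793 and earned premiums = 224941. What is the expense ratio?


Expense ratio = expenses / premiums
= 57793 / 224941
= 0.2569


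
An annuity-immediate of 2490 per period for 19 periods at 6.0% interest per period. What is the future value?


FV = PMT * ((1+i)^n - 1) / i
= 2490 * ((1.06)^19 - 1) / 0.06
= 2490 * (3.0256 - 1) / 0.06
= 84062.3793


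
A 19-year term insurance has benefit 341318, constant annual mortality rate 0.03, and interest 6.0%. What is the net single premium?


NSP = benefit * sum_{k=0}^{n-1} k_p_x * q * v^(k+1)
With constant q=0.03, v=0.943396
Sum = 0.27157
NSP = 341318 * 0.27157
= 92691.7521


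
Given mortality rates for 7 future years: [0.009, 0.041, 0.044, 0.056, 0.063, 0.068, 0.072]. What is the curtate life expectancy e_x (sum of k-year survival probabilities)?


e_x = sum_{k=1}^{n} k_p_x
k_p_x values:
  1_p_x = 0.991
  2_p_x = 0.950369
  3_p_x = 0.908553
  4_p_x = 0.857674
  5_p_x = 0.80364
  6_p_x = 0.748993
  7_p_x = 0.695065
e_x = 5.9553


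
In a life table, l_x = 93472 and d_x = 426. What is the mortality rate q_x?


q_x = d_x / l_x
= 426 / 93472
= 0.0046


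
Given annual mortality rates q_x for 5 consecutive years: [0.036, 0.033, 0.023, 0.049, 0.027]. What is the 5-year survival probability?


p_k = 1 - q_k for each year
Survival = product of (1 - q_k)
= 0.964 * 0.967 * 0.977 * 0.951 * 0.973
= 0.8427


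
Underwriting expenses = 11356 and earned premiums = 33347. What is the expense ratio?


Expense ratio = expenses / premiums
= 11356 / 33347
= 0.3405


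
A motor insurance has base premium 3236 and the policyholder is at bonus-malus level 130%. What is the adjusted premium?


adjusted = base * BM_level / 100
= 3236 * 130 / 100
= 3236 * 1.3
= 4206.8


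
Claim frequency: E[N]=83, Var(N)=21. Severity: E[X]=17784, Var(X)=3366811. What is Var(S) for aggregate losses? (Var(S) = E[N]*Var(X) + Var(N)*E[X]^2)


Var(S) = E[N]*Var(X) + Var(N)*E[X]^2
= 83*3366811 + 21*17784^2
= 279445313 + 6641683776
= 6.9211e+09


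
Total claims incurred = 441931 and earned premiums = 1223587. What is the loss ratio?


Loss ratio = claims / premiums
= 441931 / 1223587
= 0.3612


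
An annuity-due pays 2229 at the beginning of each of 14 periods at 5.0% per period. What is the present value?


PV_due = PMT * (1-(1+i)^(-n))/i * (1+i)
PV_immediate = 22064.0707
PV_due = 22064.0707 * 1.05
= 23167.2742


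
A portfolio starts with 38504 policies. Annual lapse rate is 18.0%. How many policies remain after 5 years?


remaining = initial * (1 - lapse)^years
= 38504 * (1 - 0.18)^5
= 38504 * 0.37074
= 14274.9669


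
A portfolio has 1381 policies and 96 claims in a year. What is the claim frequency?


frequency = claims / policies
= 96 / 1381
= 0.0695


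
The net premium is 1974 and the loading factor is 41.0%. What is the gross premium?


Gross = net * (1 + loading)
= 1974 * (1 + 0.41)
= 1974 * 1.41
= 2783.34
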